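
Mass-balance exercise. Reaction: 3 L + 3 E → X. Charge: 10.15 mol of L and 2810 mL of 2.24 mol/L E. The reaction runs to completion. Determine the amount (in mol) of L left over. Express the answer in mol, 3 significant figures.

3.86 mol

n(L) = 10.15 mol
n(E) = 2.24 × 2810/1000 = 6.294 mol
n/ν for L = 10.15/3 = 3.383
n/ν for E = 6.294/3 = 2.098
Smallest n/ν is E → limiting reagent.
L consumed = (3/3) × 6.294 = 6.294 mol
L remaining = 10.15 − 6.294 = 3.856 mol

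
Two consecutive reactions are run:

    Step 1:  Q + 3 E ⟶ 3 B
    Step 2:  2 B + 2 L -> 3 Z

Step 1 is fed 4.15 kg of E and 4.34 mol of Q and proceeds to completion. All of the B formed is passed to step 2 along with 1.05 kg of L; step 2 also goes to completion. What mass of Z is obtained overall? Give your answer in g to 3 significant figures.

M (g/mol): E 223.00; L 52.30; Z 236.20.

Step 1:
n(E) = 4.150×1000 / 223.00 = 18.61 mol
n(Q) = 4.340 mol
n/ν for E = 18.61/3 = 6.203
n/ν for Q = 4.340/1 = 4.340
Smallest n/ν is Q → limiting reagent.
n(B) produced = (3/1) × 4.340 = 13.02 mol
Step 2:
n(B) available = 13.02 mol
n(L) = 1.050×1000 / 52.30 = 20.08 mol
n/ν for B = 13.02/2 = 6.510
n/ν for L = 20.08/2 = 10.04
Smallest n/ν is B → limiting reagent.
n(Z) = (3/2) × 13.02 = 19.53 mol
mass = 19.53 × 236.20 = 4613 g

4610 g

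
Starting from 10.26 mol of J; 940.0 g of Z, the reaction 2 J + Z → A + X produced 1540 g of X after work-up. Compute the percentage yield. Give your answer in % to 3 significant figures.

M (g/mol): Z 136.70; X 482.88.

62.2 %

n(J) = 10.26 mol
n(Z) = 940.0 / 136.70 = 6.876 mol
n/ν → J: 5.130, Z: 6.876; J is limiting.
theoretical n(X) = (1/2) × 10.26 = 5.130 mol → 2477 g
% yield = 1540 / 2477 × 100 = 62.17 %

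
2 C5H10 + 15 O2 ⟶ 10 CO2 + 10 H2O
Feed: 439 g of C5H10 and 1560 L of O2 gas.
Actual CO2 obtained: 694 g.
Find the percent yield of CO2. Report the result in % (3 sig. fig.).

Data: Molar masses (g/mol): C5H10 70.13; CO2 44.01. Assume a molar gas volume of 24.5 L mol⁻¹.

n(C5H10) = 439.0 / 70.13 = 6.260 mol
n(O2) = 1560 / 24.5 = 63.67 mol
n/ν for C5H10 = 6.260/2 = 3.130
n/ν for O2 = 63.67/15 = 4.245
Smallest n/ν is C5H10 → limiting reagent.
theoretical n(CO2) = (10/2) × 6.260 = 31.30 mol → 1378 g
% yield = 694 / 1378 × 100 = 50.36 %

50.4 %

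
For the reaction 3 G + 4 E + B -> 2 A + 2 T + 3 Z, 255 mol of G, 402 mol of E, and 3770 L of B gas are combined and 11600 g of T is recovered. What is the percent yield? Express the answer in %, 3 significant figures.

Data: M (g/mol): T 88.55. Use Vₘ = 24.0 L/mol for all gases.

77.1 %

n(G) = 255.0 mol
n(E) = 402.0 mol
n(B) = 3770 / 24.0 = 157.1 mol
n/ν for G = 255.0/3 = 85.00
n/ν for E = 402.0/4 = 100.5
n/ν for B = 157.1/1 = 157.1
Smallest n/ν is G → limiting reagent.
theoretical n(T) = (2/3) × 255.0 = 170.0 mol → 15050 g
% yield = 11600 / 15050 × 100 = 77.08 %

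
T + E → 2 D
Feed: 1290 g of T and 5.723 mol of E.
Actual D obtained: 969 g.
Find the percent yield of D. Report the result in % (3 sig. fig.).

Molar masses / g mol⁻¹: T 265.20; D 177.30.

56.2 %

n(T) = 1290 / 265.20 = 4.864 mol
n(E) = 5.723 mol
n/ν for T = 4.864/1 = 4.864
n/ν for E = 5.723/1 = 5.723
Smallest n/ν is T → limiting reagent.
theoretical n(D) = (2/1) × 4.864 = 9.728 mol → 1725 g
% yield = 969 / 1725 × 100 = 56.17 %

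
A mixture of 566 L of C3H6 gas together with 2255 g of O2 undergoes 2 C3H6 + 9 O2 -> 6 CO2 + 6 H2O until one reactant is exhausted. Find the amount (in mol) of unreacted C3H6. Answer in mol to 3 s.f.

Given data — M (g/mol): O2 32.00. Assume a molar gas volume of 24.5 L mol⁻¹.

7.44 mol

n(C3H6) = 566.0 / 24.5 = 23.10 mol
n(O2) = 2255 / 32.00 = 70.47 mol
n/ν → C3H6: 11.55, O2: 7.830; O2 is limiting.
C3H6 consumed = (2/9) × 70.47 = 15.66 mol
C3H6 remaining = 23.10 − 15.66 = 7.440 mol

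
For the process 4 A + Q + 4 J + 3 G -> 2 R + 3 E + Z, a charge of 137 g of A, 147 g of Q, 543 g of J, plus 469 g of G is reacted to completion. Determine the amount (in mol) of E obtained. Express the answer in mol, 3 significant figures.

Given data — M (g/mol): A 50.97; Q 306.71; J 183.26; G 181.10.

n(A) = 137.0 / 50.97 = 2.688 mol
n(Q) = 147.0 / 306.71 = 0.4793 mol
n(J) = 543.0 / 183.26 = 2.963 mol
n(G) = 469.0 / 181.10 = 2.590 mol
n/ν for A = 2.688/4 = 0.6720
n/ν for Q = 0.4793/1 = 0.4793
n/ν for J = 2.963/4 = 0.7408
n/ν for G = 2.590/3 = 0.8633
Smallest n/ν is Q → limiting reagent.
n(E) = (3/1) × 0.4793 = 1.438 mol

1.44 mol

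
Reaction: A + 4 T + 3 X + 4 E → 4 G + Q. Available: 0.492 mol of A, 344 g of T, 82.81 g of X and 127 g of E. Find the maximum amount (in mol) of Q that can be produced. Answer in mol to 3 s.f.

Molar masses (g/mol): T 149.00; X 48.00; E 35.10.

0.492 mol

n(A) = 0.4920 mol
n(T) = 344.0 / 149.00 = 2.309 mol
n(X) = 82.81 / 48.00 = 1.725 mol
n(E) = 127.0 / 35.10 = 3.618 mol
n/ν → A: 0.4920, T: 0.5773, X: 0.5750, E: 0.9045; A is limiting.
n(Q) = (1/1) × 0.4920 = 0.4920 mol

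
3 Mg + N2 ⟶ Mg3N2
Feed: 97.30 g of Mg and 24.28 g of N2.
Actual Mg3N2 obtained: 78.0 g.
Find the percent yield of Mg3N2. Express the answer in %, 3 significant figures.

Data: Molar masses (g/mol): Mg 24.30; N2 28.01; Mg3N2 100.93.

n(Mg) = 97.30 / 24.30 = 4.004 mol
n(N2) = 24.28 / 28.01 = 0.8668 mol
n/ν → Mg: 1.335, N2: 0.8668; N2 is limiting.
theoretical n(Mg3N2) = (1/1) × 0.8668 = 0.8668 mol → 87.49 g
% yield = 78.0 / 87.49 × 100 = 89.15 %

89.2 %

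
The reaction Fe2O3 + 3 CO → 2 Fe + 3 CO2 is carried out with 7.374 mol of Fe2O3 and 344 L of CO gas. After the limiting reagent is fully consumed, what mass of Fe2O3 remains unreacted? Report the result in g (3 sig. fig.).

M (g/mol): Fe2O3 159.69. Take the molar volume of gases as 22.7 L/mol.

371 g

n(Fe2O3) = 7.374 mol
n(CO) = 344.0 / 22.7 = 15.15 mol
n/ν → Fe2O3: 7.374, CO: 5.050; CO is limiting.
Fe2O3 consumed = (1/3) × 15.15 = 5.050 mol
Fe2O3 remaining = 7.374 − 5.050 = 2.324 mol
mass = 2.324 × 159.69 = 371.1 g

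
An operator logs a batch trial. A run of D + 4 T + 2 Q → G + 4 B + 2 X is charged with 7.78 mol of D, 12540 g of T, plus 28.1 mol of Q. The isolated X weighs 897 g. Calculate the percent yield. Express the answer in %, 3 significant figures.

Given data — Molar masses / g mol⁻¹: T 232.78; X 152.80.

37.7 %

n(D) = 7.780 mol
n(T) = 12540 / 232.78 = 53.87 mol
n(Q) = 28.10 mol
n/ν for D = 7.780/1 = 7.780
n/ν for T = 53.87/4 = 13.47
n/ν for Q = 28.10/2 = 14.05
Smallest n/ν is D → limiting reagent.
theoretical n(X) = (2/1) × 7.780 = 15.56 mol → 2378 g
% yield = 897 / 2378 × 100 = 37.72 %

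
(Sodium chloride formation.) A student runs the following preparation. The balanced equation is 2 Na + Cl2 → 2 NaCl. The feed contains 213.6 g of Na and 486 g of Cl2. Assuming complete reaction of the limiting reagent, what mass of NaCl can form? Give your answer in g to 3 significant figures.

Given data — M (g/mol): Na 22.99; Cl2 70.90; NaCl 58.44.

n(Na) = 213.6 / 22.99 = 9.291 mol
n(Cl2) = 486.0 / 70.90 = 6.855 mol
n/ν → Na: 4.646, Cl2: 6.855; Na is limiting.
n(NaCl) = (2/2) × 9.291 = 9.291 mol
mass = 9.291 × 58.44 = 543.0 g

543 g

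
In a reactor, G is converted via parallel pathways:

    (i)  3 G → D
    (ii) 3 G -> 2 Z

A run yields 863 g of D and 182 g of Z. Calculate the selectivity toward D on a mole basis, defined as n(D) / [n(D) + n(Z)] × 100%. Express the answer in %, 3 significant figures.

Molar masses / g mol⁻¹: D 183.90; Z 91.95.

70.3 %

n(D) = 863 / 183.90 = 4.693 mol
n(Z) = 182 / 91.95 = 1.979 mol
selectivity = 4.693/(4.693+1.979) × 100 = 70.34 %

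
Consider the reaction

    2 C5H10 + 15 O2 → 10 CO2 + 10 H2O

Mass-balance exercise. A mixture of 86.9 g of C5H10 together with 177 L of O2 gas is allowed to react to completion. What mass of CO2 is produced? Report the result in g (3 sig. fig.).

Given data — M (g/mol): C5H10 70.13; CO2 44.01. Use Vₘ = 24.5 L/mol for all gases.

n(C5H10) = 86.90 / 70.13 = 1.239 mol
n(O2) = 177.0 / 24.5 = 7.224 mol
n/ν for C5H10 = 1.239/2 = 0.6195
n/ν for O2 = 7.224/15 = 0.4816
Smallest n/ν is O2 → limiting reagent.
n(CO2) = (10/15) × 7.224 = 4.816 mol
mass = 4.816 × 44.01 = 212.0 g

212 g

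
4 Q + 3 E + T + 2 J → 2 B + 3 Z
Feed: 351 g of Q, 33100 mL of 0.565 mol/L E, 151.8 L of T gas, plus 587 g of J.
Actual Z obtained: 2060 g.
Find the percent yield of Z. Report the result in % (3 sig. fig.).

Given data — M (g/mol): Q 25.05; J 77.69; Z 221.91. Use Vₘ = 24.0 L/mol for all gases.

88.3 %

n(Q) = 351.0 / 25.05 = 14.01 mol
n(E) = 0.565 × 33100/1000 = 18.70 mol
n(T) = 151.8 / 24.0 = 6.325 mol
n(J) = 587.0 / 77.69 = 7.556 mol
n/ν for Q = 14.01/4 = 3.503
n/ν for E = 18.70/3 = 6.233
n/ν for T = 6.325/1 = 6.325
n/ν for J = 7.556/2 = 3.778
Smallest n/ν is Q → limiting reagent.
theoretical n(Z) = (3/4) × 14.01 = 10.51 mol → 2332 g
% yield = 2060 / 2332 × 100 = 88.34 %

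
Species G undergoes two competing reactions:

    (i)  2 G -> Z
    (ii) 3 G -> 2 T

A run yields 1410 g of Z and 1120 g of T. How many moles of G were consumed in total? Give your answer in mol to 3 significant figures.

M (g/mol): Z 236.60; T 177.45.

n(Z) = 1410 / 236.60 = 5.959 mol
n(T) = 1120 / 177.45 = 6.312 mol
n(G) via (i) = (2/1)×5.959 = 11.92 mol
n(G) via (ii) = (3/2)×6.312 = 9.468 mol
total n(G) = 11.92 + 9.468 = 21.39 mol

21.4 mol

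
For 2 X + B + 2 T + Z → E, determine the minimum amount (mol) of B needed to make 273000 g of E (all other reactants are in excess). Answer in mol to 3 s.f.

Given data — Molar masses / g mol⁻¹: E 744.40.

n(E) = 273000 / 744.40 = 366.7 mol
n(B) = (1/1) × 366.7 = 366.7 mol

367 mol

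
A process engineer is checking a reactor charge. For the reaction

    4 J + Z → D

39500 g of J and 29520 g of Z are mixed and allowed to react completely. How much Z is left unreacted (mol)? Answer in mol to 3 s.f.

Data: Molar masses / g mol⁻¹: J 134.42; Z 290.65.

n(J) = 39500 / 134.42 = 293.9 mol
n(Z) = 29520 / 290.65 = 101.6 mol
n/ν → J: 73.48, Z: 101.6; J is limiting.
Z consumed = (1/4) × 293.9 = 73.48 mol
Z remaining = 101.6 − 73.48 = 28.12 mol

28.1 mol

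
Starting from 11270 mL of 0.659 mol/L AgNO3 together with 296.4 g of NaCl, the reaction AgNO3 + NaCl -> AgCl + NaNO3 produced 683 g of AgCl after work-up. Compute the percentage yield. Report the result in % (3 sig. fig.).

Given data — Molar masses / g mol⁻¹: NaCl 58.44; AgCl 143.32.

n(AgNO3) = 0.659 × 11270/1000 = 7.427 mol
n(NaCl) = 296.4 / 58.44 = 5.072 mol
n/ν for AgNO3 = 7.427/1 = 7.427
n/ν for NaCl = 5.072/1 = 5.072
Smallest n/ν is NaCl → limiting reagent.
theoretical n(AgCl) = (1/1) × 5.072 = 5.072 mol → 726.9 g
% yield = 683 / 726.9 × 100 = 93.96 %

94.0 %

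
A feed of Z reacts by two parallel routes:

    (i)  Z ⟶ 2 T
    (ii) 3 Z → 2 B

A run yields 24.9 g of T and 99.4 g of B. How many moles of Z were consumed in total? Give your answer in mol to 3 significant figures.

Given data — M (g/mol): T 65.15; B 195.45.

n(T) = 24.9 / 65.15 = 0.3822 mol
n(B) = 99.4 / 195.45 = 0.5086 mol
n(Z) via (i) = (1/2)×0.3822 = 0.1911 mol
n(Z) via (ii) = (3/2)×0.5086 = 0.7629 mol
total n(Z) = 0.1911 + 0.7629 = 0.9540 mol

0.954 mol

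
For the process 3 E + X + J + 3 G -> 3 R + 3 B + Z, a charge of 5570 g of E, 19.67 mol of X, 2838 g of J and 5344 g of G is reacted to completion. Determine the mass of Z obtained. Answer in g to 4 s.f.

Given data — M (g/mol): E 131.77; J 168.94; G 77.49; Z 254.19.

3582 g

n(E) = 5570 / 131.77 = 42.27 mol
n(X) = 19.67 mol
n(J) = 2838 / 168.94 = 16.80 mol
n(G) = 5344 / 77.49 = 68.96 mol
n/ν → E: 14.09, X: 19.67, J: 16.80, G: 22.99; E is limiting.
n(Z) = (1/3) × 42.27 = 14.09 mol
mass = 14.09 × 254.19 = 3582 g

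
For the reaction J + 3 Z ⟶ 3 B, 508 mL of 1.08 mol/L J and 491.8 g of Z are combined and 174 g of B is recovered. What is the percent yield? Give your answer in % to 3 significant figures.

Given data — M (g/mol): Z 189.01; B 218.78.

48.3 %

n(J) = 1.08 × 508.0/1000 = 0.5486 mol
n(Z) = 491.8 / 189.01 = 2.602 mol
n/ν → J: 0.5486, Z: 0.8673; J is limiting.
theoretical n(B) = (3/1) × 0.5486 = 1.646 mol → 360.1 g
% yield = 174 / 360.1 × 100 = 48.32 %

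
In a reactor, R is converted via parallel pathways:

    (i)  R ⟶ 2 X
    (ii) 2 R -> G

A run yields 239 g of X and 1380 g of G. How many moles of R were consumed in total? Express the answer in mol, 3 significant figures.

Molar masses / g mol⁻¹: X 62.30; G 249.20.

13.0 mol

n(X) = 239 / 62.30 = 3.836 mol
n(G) = 1380 / 249.20 = 5.538 mol
n(R) via (i) = (1/2)×3.836 = 1.918 mol
n(R) via (ii) = (2/1)×5.538 = 11.08 mol
total n(R) = 1.918 + 11.08 = 13.00 mol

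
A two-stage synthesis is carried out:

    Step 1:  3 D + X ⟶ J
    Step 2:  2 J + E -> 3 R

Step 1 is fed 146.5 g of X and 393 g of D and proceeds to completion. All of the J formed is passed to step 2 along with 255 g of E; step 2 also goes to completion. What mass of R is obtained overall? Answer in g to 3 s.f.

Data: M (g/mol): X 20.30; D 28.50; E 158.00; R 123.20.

Step 1:
n(X) = 146.5 / 20.30 = 7.217 mol
n(D) = 393.0 / 28.50 = 13.79 mol
n/ν for X = 7.217/1 = 7.217
n/ν for D = 13.79/3 = 4.597
Smallest n/ν is D → limiting reagent.
n(J) produced = (1/3) × 13.79 = 4.597 mol
Step 2:
n(J) available = 4.597 mol
n(E) = 255.0 / 158.00 = 1.614 mol
n/ν for J = 4.597/2 = 2.299
n/ν for E = 1.614/1 = 1.614
Smallest n/ν is E → limiting reagent.
n(R) = (3/1) × 1.614 = 4.842 mol
mass = 4.842 × 123.20 = 596.5 g

597 g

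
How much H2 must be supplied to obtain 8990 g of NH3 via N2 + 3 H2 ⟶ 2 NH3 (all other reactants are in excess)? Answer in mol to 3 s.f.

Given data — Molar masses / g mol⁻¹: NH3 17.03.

n(NH3) = 8990 / 17.03 = 527.9 mol
n(H2) = (3/2) × 527.9 = 791.9 mol

792 mol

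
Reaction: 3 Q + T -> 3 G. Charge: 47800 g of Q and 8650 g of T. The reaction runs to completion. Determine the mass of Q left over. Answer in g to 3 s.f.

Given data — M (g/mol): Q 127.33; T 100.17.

n(Q) = 47800 / 127.33 = 375.4 mol
n(T) = 8650 / 100.17 = 86.35 mol
n/ν for Q = 375.4/3 = 125.1
n/ν for T = 86.35/1 = 86.35
Smallest n/ν is T → limiting reagent.
Q consumed = (3/1) × 86.35 = 259.1 mol
Q remaining = 375.4 − 259.1 = 116.3 mol
mass = 116.3 × 127.33 = 14810 g

14800 g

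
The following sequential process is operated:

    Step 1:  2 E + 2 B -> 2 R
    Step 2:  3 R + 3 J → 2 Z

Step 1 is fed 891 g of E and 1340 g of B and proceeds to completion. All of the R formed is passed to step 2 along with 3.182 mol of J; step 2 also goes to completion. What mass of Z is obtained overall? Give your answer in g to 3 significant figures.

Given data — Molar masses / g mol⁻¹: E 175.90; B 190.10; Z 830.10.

1760 g

Step 1:
n(E) = 891.0 / 175.90 = 5.065 mol
n(B) = 1340 / 190.10 = 7.049 mol
n/ν for E = 5.065/2 = 2.533
n/ν for B = 7.049/2 = 3.525
Smallest n/ν is E → limiting reagent.
n(R) produced = (2/2) × 5.065 = 5.065 mol
Step 2:
n(R) available = 5.065 mol
n(J) = 3.182 mol
n/ν for R = 5.065/3 = 1.688
n/ν for J = 3.182/3 = 1.061
Smallest n/ν is J → limiting reagent.
n(Z) = (2/3) × 3.182 = 2.121 mol
mass = 2.121 × 830.10 = 1761 g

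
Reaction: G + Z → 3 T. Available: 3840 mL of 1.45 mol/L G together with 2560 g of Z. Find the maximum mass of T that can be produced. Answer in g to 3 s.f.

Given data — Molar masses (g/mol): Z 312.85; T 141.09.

n(G) = 1.45 × 3840/1000 = 5.568 mol
n(Z) = 2560 / 312.85 = 8.183 mol
n/ν for G = 5.568/1 = 5.568
n/ν for Z = 8.183/1 = 8.183
Smallest n/ν is G → limiting reagent.
n(T) = (3/1) × 5.568 = 16.70 mol
mass = 16.70 × 141.09 = 2356 g

2360 g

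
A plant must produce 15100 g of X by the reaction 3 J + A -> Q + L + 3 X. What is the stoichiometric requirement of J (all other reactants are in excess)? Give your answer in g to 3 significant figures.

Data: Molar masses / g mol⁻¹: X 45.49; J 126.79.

n(X) = 15100 / 45.49 = 331.9 mol
n(J) = (3/3) × 331.9 = 331.9 mol
mass = 331.9 × 126.79 = 42080 g

42100 g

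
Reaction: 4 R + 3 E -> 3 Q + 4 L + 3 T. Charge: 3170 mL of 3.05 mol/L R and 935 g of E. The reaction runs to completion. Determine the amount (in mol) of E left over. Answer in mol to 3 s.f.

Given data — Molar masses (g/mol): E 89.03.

3.25 mol

n(R) = 3.05 × 3170/1000 = 9.669 mol
n(E) = 935.0 / 89.03 = 10.50 mol
n/ν → R: 2.417, E: 3.500; R is limiting.
E consumed = (3/4) × 9.669 = 7.252 mol
E remaining = 10.50 − 7.252 = 3.248 mol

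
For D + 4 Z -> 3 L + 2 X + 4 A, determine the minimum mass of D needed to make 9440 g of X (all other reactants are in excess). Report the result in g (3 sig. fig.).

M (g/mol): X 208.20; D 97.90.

n(X) = 9440 / 208.20 = 45.34 mol
n(D) = (1/2) × 45.34 = 22.67 mol
mass = 22.67 × 97.90 = 2219 g

2220 g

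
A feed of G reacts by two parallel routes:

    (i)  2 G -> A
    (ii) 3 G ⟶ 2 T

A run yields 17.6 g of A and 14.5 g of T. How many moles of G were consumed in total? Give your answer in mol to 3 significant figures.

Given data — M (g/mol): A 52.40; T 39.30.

n(A) = 17.6 / 52.40 = 0.3359 mol
n(T) = 14.5 / 39.30 = 0.3690 mol
n(G) via (i) = (2/1)×0.3359 = 0.6718 mol
n(G) via (ii) = (3/2)×0.3690 = 0.5535 mol
total n(G) = 0.6718 + 0.5535 = 1.225 mol

1.23 mol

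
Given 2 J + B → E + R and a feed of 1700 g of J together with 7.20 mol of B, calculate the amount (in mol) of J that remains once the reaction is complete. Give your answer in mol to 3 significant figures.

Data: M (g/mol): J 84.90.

5.62 mol

n(J) = 1700 / 84.90 = 20.02 mol
n(B) = 7.200 mol
n/ν for J = 20.02/2 = 10.01
n/ν for B = 7.200/1 = 7.200
Smallest n/ν is B → limiting reagent.
J consumed = (2/1) × 7.200 = 14.40 mol
J remaining = 20.02 − 14.40 = 5.620 mol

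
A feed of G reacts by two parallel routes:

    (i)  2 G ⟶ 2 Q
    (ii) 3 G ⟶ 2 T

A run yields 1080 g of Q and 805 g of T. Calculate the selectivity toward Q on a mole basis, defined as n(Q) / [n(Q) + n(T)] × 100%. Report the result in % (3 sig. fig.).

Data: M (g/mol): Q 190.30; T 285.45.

n(Q) = 1080 / 190.30 = 5.675 mol
n(T) = 805 / 285.45 = 2.820 mol
selectivity = 5.675/(5.675+2.820) × 100 = 66.80 %

66.8 %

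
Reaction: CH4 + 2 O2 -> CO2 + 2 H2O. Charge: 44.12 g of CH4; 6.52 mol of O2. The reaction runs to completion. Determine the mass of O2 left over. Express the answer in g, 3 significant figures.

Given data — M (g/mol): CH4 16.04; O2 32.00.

32.6 g

n(CH4) = 44.12 / 16.04 = 2.751 mol
n(O2) = 6.520 mol
n/ν for CH4 = 2.751/1 = 2.751
n/ν for O2 = 6.520/2 = 3.260
Smallest n/ν is CH4 → limiting reagent.
O2 consumed = (2/1) × 2.751 = 5.502 mol
O2 remaining = 6.520 − 5.502 = 1.018 mol
mass = 1.018 × 32.00 = 32.58 g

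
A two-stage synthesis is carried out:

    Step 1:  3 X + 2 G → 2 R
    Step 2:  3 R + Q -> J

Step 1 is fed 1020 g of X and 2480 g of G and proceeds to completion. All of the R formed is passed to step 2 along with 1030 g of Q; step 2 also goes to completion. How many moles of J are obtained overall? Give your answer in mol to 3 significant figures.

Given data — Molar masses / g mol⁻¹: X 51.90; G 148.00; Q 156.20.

Step 1:
n(X) = 1020 / 51.90 = 19.65 mol
n(G) = 2480 / 148.00 = 16.76 mol
n/ν for X = 19.65/3 = 6.550
n/ν for G = 16.76/2 = 8.380
Smallest n/ν is X → limiting reagent.
n(R) produced = (2/3) × 19.65 = 13.10 mol
Step 2:
n(R) available = 13.10 mol
n(Q) = 1030 / 156.20 = 6.594 mol
n/ν for R = 13.10/3 = 4.367
n/ν for Q = 6.594/1 = 6.594
Smallest n/ν is R → limiting reagent.
n(J) = (1/3) × 13.10 = 4.367 mol

4.37 mol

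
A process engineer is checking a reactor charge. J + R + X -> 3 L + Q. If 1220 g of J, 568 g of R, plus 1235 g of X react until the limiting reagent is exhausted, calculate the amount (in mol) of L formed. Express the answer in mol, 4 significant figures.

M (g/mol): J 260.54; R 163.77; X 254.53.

10.40 mol

n(J) = 1220 / 260.54 = 4.683 mol
n(R) = 568.0 / 163.77 = 3.468 mol
n(X) = 1235 / 254.53 = 4.852 mol
n/ν for J = 4.683/1 = 4.683
n/ν for R = 3.468/1 = 3.468
n/ν for X = 4.852/1 = 4.852
Smallest n/ν is R → limiting reagent.
n(L) = (3/1) × 3.468 = 10.40 mol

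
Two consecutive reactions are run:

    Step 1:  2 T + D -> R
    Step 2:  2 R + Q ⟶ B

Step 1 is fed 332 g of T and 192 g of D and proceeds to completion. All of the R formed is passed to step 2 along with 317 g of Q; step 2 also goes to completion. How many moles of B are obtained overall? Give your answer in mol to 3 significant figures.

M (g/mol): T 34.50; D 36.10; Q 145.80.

2.17 mol

Step 1:
n(T) = 332.0 / 34.50 = 9.623 mol
n(D) = 192.0 / 36.10 = 5.319 mol
n/ν for T = 9.623/2 = 4.812
n/ν for D = 5.319/1 = 5.319
Smallest n/ν is T → limiting reagent.
n(R) produced = (1/2) × 9.623 = 4.812 mol
Step 2:
n(R) available = 4.812 mol
n(Q) = 317.0 / 145.80 = 2.174 mol
n/ν for R = 4.812/2 = 2.406
n/ν for Q = 2.174/1 = 2.174
Smallest n/ν is Q → limiting reagent.
n(B) = (1/1) × 2.174 = 2.174 mol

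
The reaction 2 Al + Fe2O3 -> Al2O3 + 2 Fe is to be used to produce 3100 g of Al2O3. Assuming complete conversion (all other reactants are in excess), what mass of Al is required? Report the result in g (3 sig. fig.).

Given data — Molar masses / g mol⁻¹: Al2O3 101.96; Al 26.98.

n(Al2O3) = 3100 / 101.96 = 30.40 mol
n(Al) = (2/1) × 30.40 = 60.80 mol
mass = 60.80 × 26.98 = 1640 g

1640 g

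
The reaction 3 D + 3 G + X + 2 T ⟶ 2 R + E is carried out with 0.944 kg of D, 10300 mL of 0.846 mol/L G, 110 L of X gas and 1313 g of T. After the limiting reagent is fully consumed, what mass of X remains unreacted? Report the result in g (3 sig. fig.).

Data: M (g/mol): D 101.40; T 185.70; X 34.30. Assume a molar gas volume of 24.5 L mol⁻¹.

n(D) = 0.9440×1000 / 101.40 = 9.310 mol
n(G) = 0.846 × 10300/1000 = 8.714 mol
n(X) = 110.0 / 24.5 = 4.490 mol
n(T) = 1313 / 185.70 = 7.071 mol
n/ν for D = 9.310/3 = 3.103
n/ν for G = 8.714/3 = 2.905
n/ν for X = 4.490/1 = 4.490
n/ν for T = 7.071/2 = 3.536
Smallest n/ν is G → limiting reagent.
X consumed = (1/3) × 8.714 = 2.905 mol
X remaining = 4.490 − 2.905 = 1.585 mol
mass = 1.585 × 34.30 = 54.37 g

54.4 g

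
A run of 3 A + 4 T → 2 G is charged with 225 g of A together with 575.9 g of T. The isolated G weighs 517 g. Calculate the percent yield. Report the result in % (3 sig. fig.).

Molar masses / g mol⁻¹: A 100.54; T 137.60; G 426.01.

n(A) = 225.0 / 100.54 = 2.238 mol
n(T) = 575.9 / 137.60 = 4.185 mol
n/ν → A: 0.7460, T: 1.046; A is limiting.
theoretical n(G) = (2/3) × 2.238 = 1.492 mol → 635.6 g
% yield = 517 / 635.6 × 100 = 81.34 %

81.3 %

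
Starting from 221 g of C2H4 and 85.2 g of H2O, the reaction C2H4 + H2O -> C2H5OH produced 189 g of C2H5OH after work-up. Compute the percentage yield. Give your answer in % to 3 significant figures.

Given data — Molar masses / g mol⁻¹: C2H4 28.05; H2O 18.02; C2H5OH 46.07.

86.8 %

n(C2H4) = 221.0 / 28.05 = 7.879 mol
n(H2O) = 85.20 / 18.02 = 4.728 mol
n/ν → C2H4: 7.879, H2O: 4.728; H2O is limiting.
theoretical n(C2H5OH) = (1/1) × 4.728 = 4.728 mol → 217.8 g
% yield = 189 / 217.8 × 100 = 86.78 %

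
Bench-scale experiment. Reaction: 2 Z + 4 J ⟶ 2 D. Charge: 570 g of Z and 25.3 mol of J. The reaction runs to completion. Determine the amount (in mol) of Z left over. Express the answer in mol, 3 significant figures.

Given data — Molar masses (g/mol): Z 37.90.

2.39 mol

n(Z) = 570.0 / 37.90 = 15.04 mol
n(J) = 25.30 mol
n/ν for Z = 15.04/2 = 7.520
n/ν for J = 25.30/4 = 6.325
Smallest n/ν is J → limiting reagent.
Z consumed = (2/4) × 25.30 = 12.65 mol
Z remaining = 15.04 − 12.65 = 2.390 mol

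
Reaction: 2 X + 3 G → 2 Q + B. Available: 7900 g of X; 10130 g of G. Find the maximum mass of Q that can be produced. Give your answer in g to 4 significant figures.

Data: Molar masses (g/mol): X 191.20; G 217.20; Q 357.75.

11120 g

n(X) = 7900 / 191.20 = 41.32 mol
n(G) = 10130 / 217.20 = 46.64 mol
n/ν for X = 41.32/2 = 20.66
n/ν for G = 46.64/3 = 15.55
Smallest n/ν is G → limiting reagent.
n(Q) = (2/3) × 46.64 = 31.09 mol
mass = 31.09 × 357.75 = 11120 g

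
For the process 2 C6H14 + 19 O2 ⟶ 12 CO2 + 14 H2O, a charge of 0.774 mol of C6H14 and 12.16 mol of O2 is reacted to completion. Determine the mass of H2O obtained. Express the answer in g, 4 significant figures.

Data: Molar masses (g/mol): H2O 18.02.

n(C6H14) = 0.7740 mol
n(O2) = 12.16 mol
n/ν for C6H14 = 0.7740/2 = 0.3870
n/ν for O2 = 12.16/19 = 0.6400
Smallest n/ν is C6H14 → limiting reagent.
n(H2O) = (14/2) × 0.7740 = 5.418 mol
mass = 5.418 × 18.02 = 97.63 g

97.63 g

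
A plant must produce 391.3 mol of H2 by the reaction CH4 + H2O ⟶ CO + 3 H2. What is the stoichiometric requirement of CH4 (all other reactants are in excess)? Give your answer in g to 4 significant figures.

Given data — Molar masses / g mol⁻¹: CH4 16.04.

n(H2) = 391.3 mol
n(CH4) = (1/3) × 391.3 = 130.4 mol
mass = 130.4 × 16.04 = 2092 g

2092 g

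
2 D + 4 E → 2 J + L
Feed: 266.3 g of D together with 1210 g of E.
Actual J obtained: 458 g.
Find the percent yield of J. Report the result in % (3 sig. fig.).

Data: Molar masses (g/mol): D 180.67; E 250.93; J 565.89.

n(D) = 266.3 / 180.67 = 1.474 mol
n(E) = 1210 / 250.93 = 4.822 mol
n/ν for D = 1.474/2 = 0.7370
n/ν for E = 4.822/4 = 1.206
Smallest n/ν is D → limiting reagent.
theoretical n(J) = (2/2) × 1.474 = 1.474 mol → 834.1 g
% yield = 458 / 834.1 × 100 = 54.91 %

54.9 %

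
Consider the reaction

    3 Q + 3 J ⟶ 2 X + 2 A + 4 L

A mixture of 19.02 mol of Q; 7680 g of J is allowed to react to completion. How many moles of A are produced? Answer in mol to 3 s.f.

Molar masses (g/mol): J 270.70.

n(Q) = 19.02 mol
n(J) = 7680 / 270.70 = 28.37 mol
n/ν for Q = 19.02/3 = 6.340
n/ν for J = 28.37/3 = 9.457
Smallest n/ν is Q → limiting reagent.
n(A) = (2/3) × 19.02 = 12.68 mol

12.7 mol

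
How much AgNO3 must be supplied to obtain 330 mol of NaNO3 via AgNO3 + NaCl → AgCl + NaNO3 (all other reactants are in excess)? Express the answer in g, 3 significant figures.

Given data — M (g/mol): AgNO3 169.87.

n(NaNO3) = 330.0 mol
n(AgNO3) = (1/1) × 330.0 = 330.0 mol
mass = 330.0 × 169.87 = 56060 g

56100 g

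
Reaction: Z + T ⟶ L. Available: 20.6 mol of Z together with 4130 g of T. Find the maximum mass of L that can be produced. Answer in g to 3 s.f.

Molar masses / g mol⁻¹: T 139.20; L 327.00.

6740 g

n(Z) = 20.60 mol
n(T) = 4130 / 139.20 = 29.67 mol
n/ν for Z = 20.60/1 = 20.60
n/ν for T = 29.67/1 = 29.67
Smallest n/ν is Z → limiting reagent.
n(L) = (1/1) × 20.60 = 20.60 mol
mass = 20.60 × 327.00 = 6736 g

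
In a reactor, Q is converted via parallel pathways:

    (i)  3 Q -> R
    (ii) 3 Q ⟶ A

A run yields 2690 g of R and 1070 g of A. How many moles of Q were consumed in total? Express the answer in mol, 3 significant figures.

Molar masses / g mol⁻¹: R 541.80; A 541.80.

n(R) = 2690 / 541.80 = 4.965 mol
n(A) = 1070 / 541.80 = 1.975 mol
n(Q) via (i) = (3/1)×4.965 = 14.90 mol
n(Q) via (ii) = (3/1)×1.975 = 5.925 mol
total n(Q) = 14.90 + 5.925 = 20.83 mol

20.8 mol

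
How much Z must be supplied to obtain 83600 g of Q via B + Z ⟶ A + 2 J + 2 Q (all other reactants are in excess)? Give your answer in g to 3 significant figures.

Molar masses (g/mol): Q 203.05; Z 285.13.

n(Q) = 83600 / 203.05 = 411.7 mol
n(Z) = (1/2) × 411.7 = 205.9 mol
mass = 205.9 × 285.13 = 58710 g

58700 g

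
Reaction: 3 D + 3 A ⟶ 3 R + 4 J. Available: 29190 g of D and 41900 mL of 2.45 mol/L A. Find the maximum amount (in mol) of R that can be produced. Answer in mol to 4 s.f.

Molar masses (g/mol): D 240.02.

n(D) = 29190 / 240.02 = 121.6 mol
n(A) = 2.45 × 41900/1000 = 102.7 mol
n/ν for D = 121.6/3 = 40.53
n/ν for A = 102.7/3 = 34.23
Smallest n/ν is A → limiting reagent.
n(R) = (3/3) × 102.7 = 102.7 mol

102.7 mol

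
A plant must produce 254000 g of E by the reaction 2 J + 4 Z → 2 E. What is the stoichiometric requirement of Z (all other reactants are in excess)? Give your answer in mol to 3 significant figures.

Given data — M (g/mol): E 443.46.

n(E) = 254000 / 443.46 = 572.8 mol
n(Z) = (4/2) × 572.8 = 1146 mol

1150 mol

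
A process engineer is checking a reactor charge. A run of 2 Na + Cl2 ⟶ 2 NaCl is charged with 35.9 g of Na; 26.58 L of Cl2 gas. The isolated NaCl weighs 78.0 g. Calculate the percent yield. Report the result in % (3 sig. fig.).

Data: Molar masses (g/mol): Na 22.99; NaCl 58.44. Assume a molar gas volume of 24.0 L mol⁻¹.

n(Na) = 35.90 / 22.99 = 1.562 mol
n(Cl2) = 26.58 / 24.0 = 1.108 mol
n/ν → Na: 0.7810, Cl2: 1.108; Na is limiting.
theoretical n(NaCl) = (2/2) × 1.562 = 1.562 mol → 91.28 g
% yield = 78.0 / 91.28 × 100 = 85.45 %

85.5 %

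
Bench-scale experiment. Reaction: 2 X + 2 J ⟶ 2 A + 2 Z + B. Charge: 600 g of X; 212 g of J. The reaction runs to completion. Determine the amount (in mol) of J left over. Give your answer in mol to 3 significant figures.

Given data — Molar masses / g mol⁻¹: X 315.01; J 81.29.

0.703 mol

n(X) = 600.0 / 315.01 = 1.905 mol
n(J) = 212.0 / 81.29 = 2.608 mol
n/ν for X = 1.905/2 = 0.9525
n/ν for J = 2.608/2 = 1.304
Smallest n/ν is X → limiting reagent.
J consumed = (2/2) × 1.905 = 1.905 mol
J remaining = 2.608 − 1.905 = 0.7030 mol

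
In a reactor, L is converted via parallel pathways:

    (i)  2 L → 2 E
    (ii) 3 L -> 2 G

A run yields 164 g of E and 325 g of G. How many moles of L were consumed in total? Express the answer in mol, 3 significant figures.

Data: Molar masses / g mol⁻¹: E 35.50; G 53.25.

13.8 mol

n(E) = 164 / 35.50 = 4.620 mol
n(G) = 325 / 53.25 = 6.103 mol
n(L) via (i) = (2/2)×4.620 = 4.620 mol
n(L) via (ii) = (3/2)×6.103 = 9.155 mol
total n(L) = 4.620 + 9.155 = 13.78 mol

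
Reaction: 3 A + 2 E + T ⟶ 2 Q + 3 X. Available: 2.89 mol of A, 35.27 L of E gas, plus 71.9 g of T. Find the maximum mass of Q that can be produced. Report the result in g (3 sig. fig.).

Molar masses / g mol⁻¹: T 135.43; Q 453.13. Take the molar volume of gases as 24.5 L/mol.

n(A) = 2.890 mol
n(E) = 35.27 / 24.5 = 1.440 mol
n(T) = 71.90 / 135.43 = 0.5309 mol
n/ν for A = 2.890/3 = 0.9633
n/ν for E = 1.440/2 = 0.7200
n/ν for T = 0.5309/1 = 0.5309
Smallest n/ν is T → limiting reagent.
n(Q) = (2/1) × 0.5309 = 1.062 mol
mass = 1.062 × 453.13 = 481.2 g

481 g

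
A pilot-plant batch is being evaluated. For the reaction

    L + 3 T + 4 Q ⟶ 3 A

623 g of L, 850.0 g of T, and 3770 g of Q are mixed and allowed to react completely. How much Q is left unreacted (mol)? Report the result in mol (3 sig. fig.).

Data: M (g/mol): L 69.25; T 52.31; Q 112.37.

11.9 mol

n(L) = 623.0 / 69.25 = 8.996 mol
n(T) = 850.0 / 52.31 = 16.25 mol
n(Q) = 3770 / 112.37 = 33.55 mol
n/ν for L = 8.996/1 = 8.996
n/ν for T = 16.25/3 = 5.417
n/ν for Q = 33.55/4 = 8.388
Smallest n/ν is T → limiting reagent.
Q consumed = (4/3) × 16.25 = 21.67 mol
Q remaining = 33.55 − 21.67 = 11.88 mol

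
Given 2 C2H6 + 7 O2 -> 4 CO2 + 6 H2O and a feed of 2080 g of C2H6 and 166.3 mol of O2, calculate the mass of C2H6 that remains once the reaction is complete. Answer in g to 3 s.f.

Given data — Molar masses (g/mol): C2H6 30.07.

n(C2H6) = 2080 / 30.07 = 69.17 mol
n(O2) = 166.3 mol
n/ν → C2H6: 34.59, O2: 23.76; O2 is limiting.
C2H6 consumed = (2/7) × 166.3 = 47.51 mol
C2H6 remaining = 69.17 − 47.51 = 21.66 mol
mass = 21.66 × 30.07 = 651.3 g

651 g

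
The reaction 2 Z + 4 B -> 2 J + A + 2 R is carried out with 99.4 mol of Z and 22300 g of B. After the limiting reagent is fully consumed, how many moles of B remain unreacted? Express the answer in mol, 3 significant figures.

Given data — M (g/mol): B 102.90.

n(Z) = 99.40 mol
n(B) = 22300 / 102.90 = 216.7 mol
n/ν for Z = 99.40/2 = 49.70
n/ν for B = 216.7/4 = 54.18
Smallest n/ν is Z → limiting reagent.
B consumed = (4/2) × 99.40 = 198.8 mol
B remaining = 216.7 − 198.8 = 17.90 mol

17.9 mol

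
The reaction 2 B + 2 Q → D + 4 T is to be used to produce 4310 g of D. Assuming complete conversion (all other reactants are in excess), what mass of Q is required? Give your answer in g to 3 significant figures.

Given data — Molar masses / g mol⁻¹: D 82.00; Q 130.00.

13700 g

n(D) = 4310 / 82.00 = 52.56 mol
n(Q) = (2/1) × 52.56 = 105.1 mol
mass = 105.1 × 130.00 = 13660 g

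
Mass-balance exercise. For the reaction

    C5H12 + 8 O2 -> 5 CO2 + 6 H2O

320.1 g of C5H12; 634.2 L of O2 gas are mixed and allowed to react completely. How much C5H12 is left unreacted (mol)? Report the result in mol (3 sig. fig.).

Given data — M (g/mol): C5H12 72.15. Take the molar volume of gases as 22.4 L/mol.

0.898 mol

n(C5H12) = 320.1 / 72.15 = 4.437 mol
n(O2) = 634.2 / 22.4 = 28.31 mol
n/ν → C5H12: 4.437, O2: 3.539; O2 is limiting.
C5H12 consumed = (1/8) × 28.31 = 3.539 mol
C5H12 remaining = 4.437 − 3.539 = 0.8980 mol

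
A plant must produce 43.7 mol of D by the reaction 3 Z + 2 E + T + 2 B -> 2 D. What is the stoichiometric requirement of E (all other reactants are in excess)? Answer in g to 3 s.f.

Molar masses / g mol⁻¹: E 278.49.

n(D) = 43.70 mol
n(E) = (2/2) × 43.70 = 43.70 mol
mass = 43.70 × 278.49 = 12170 g

12200 g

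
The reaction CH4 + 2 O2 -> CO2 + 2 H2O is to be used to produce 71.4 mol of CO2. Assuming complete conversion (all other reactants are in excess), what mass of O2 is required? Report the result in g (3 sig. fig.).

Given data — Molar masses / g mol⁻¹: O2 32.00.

4570 g

n(CO2) = 71.40 mol
n(O2) = (2/1) × 71.40 = 142.8 mol
mass = 142.8 × 32.00 = 4570 g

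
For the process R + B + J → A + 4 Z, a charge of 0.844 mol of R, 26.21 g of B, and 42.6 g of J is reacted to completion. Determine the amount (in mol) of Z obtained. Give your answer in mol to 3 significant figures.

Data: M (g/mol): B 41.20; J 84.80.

n(R) = 0.8440 mol
n(B) = 26.21 / 41.20 = 0.6362 mol
n(J) = 42.60 / 84.80 = 0.5024 mol
n/ν for R = 0.8440/1 = 0.8440
n/ν for B = 0.6362/1 = 0.6362
n/ν for J = 0.5024/1 = 0.5024
Smallest n/ν is J → limiting reagent.
n(Z) = (4/1) × 0.5024 = 2.010 mol

2.01 mol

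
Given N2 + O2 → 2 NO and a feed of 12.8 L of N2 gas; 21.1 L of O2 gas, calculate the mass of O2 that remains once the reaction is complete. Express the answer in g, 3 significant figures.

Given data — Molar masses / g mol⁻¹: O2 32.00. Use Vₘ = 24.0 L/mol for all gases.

11.1 g

n(N2) = 12.80 / 24.0 = 0.5333 mol
n(O2) = 21.10 / 24.0 = 0.8792 mol
n/ν for N2 = 0.5333/1 = 0.5333
n/ν for O2 = 0.8792/1 = 0.8792
Smallest n/ν is N2 → limiting reagent.
O2 consumed = (1/1) × 0.5333 = 0.5333 mol
O2 remaining = 0.8792 − 0.5333 = 0.3459 mol
mass = 0.3459 × 32.00 = 11.07 g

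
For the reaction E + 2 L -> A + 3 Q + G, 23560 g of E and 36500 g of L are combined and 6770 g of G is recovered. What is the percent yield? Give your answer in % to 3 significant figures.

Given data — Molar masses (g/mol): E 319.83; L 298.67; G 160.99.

n(E) = 23560 / 319.83 = 73.66 mol
n(L) = 36500 / 298.67 = 122.2 mol
n/ν for E = 73.66/1 = 73.66
n/ν for L = 122.2/2 = 61.10
Smallest n/ν is L → limiting reagent.
theoretical n(G) = (1/2) × 122.2 = 61.10 mol → 9836 g
% yield = 6770 / 9836 × 100 = 68.83 %

68.8 %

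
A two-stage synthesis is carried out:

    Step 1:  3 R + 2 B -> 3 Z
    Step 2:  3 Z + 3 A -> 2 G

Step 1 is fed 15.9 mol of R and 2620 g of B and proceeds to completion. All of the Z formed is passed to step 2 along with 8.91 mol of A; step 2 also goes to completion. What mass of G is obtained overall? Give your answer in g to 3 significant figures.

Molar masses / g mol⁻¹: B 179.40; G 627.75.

Step 1:
n(R) = 15.90 mol
n(B) = 2620 / 179.40 = 14.60 mol
n/ν → R: 5.300, B: 7.300; R is limiting.
n(Z) produced = (3/3) × 15.90 = 15.90 mol
Step 2:
n(Z) available = 15.90 mol
n(A) = 8.910 mol
n/ν → Z: 5.300, A: 2.970; A is limiting.
n(G) = (2/3) × 8.910 = 5.940 mol
mass = 5.940 × 627.75 = 3729 g

3730 g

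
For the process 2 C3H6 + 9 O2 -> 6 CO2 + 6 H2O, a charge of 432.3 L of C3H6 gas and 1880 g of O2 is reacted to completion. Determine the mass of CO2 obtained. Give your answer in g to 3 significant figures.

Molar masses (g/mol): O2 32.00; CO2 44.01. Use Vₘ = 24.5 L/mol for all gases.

1720 g

n(C3H6) = 432.3 / 24.5 = 17.64 mol
n(O2) = 1880 / 32.00 = 58.75 mol
n/ν → C3H6: 8.820, O2: 6.528; O2 is limiting.
n(CO2) = (6/9) × 58.75 = 39.17 mol
mass = 39.17 × 44.01 = 1724 g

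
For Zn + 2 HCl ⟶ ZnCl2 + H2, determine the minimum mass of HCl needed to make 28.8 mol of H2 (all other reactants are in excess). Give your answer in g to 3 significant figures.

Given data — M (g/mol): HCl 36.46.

n(H2) = 28.80 mol
n(HCl) = (2/1) × 28.80 = 57.60 mol
mass = 57.60 × 36.46 = 2100 g

2100 g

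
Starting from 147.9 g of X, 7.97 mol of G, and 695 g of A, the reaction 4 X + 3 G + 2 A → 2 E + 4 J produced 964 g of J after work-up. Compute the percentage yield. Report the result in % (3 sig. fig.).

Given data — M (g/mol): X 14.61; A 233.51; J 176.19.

n(X) = 147.9 / 14.61 = 10.12 mol
n(G) = 7.970 mol
n(A) = 695.0 / 233.51 = 2.976 mol
n/ν for X = 10.12/4 = 2.530
n/ν for G = 7.970/3 = 2.657
n/ν for A = 2.976/2 = 1.488
Smallest n/ν is A → limiting reagent.
theoretical n(J) = (4/2) × 2.976 = 5.952 mol → 1049 g
% yield = 964 / 1049 × 100 = 91.90 %

91.9 %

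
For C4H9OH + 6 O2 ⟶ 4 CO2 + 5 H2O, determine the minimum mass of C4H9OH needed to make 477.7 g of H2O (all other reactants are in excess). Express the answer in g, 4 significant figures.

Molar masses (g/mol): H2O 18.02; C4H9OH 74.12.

393.0 g

n(H2O) = 477.7 / 18.02 = 26.51 mol
n(C4H9OH) = (1/5) × 26.51 = 5.302 mol
mass = 5.302 × 74.12 = 393.0 g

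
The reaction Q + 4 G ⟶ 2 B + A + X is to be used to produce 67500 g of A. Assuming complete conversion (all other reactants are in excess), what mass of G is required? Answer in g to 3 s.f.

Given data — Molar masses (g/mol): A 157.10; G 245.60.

422000 g

n(A) = 67500 / 157.10 = 429.7 mol
n(G) = (4/1) × 429.7 = 1719 mol
mass = 1719 × 245.60 = 422200 g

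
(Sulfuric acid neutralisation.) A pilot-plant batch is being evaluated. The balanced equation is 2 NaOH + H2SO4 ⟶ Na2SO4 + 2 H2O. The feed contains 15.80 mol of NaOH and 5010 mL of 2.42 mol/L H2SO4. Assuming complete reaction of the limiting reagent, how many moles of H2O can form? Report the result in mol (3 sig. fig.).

15.8 mol

n(NaOH) = 15.80 mol
n(H2SO4) = 2.42 × 5010/1000 = 12.12 mol
n/ν for NaOH = 15.80/2 = 7.900
n/ν for H2SO4 = 12.12/1 = 12.12
Smallest n/ν is NaOH → limiting reagent.
n(H2O) = (2/2) × 15.80 = 15.80 mol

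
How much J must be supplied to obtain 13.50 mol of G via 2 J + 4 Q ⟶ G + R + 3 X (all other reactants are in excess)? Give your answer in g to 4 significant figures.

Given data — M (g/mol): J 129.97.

3509 g

n(G) = 13.50 mol
n(J) = (2/1) × 13.50 = 27.00 mol
mass = 27.00 × 129.97 = 3509 g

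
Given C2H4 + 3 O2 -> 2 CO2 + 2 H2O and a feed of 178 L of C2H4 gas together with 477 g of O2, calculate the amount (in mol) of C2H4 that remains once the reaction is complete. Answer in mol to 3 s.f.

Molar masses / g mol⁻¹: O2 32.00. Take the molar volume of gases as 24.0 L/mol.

n(C2H4) = 178.0 / 24.0 = 7.417 mol
n(O2) = 477.0 / 32.00 = 14.91 mol
n/ν for C2H4 = 7.417/1 = 7.417
n/ν for O2 = 14.91/3 = 4.970
Smallest n/ν is O2 → limiting reagent.
C2H4 consumed = (1/3) × 14.91 = 4.970 mol
C2H4 remaining = 7.417 − 4.970 = 2.447 mol

2.45 mol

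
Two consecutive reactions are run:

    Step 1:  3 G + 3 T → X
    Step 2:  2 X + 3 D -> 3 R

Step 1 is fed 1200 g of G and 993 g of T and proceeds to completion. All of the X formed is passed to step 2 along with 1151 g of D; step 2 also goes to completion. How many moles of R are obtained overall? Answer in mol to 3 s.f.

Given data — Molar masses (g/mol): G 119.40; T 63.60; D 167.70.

5.03 mol

Step 1:
n(G) = 1200 / 119.40 = 10.05 mol
n(T) = 993.0 / 63.60 = 15.61 mol
n/ν for G = 10.05/3 = 3.350
n/ν for T = 15.61/3 = 5.203
Smallest n/ν is G → limiting reagent.
n(X) produced = (1/3) × 10.05 = 3.350 mol
Step 2:
n(X) available = 3.350 mol
n(D) = 1151 / 167.70 = 6.863 mol
n/ν for X = 3.350/2 = 1.675
n/ν for D = 6.863/3 = 2.288
Smallest n/ν is X → limiting reagent.
n(R) = (3/2) × 3.350 = 5.025 mol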